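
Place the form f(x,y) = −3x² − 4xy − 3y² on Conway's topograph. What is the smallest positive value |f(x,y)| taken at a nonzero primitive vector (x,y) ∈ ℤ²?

translate: b→-2 (≡4 mod 6), so (3,4,3)→(3,-2,2)
flip: (3,-2,2)→(2,2,3)
reduced (well bottom): (2,2,3) with a≤c, −a<b≤a
well minimum |f| = |-2| = 2 (negative-definite)

2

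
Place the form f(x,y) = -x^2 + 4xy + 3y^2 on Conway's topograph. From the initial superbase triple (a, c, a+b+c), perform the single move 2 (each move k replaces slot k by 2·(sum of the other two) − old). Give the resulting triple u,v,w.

start (-1,3,6) = (f(1,0),f(0,1),f(1,1))
replace slot 2: 2·((-1)+6) − 3 = 7 → (-1,7,6)

-1,7,6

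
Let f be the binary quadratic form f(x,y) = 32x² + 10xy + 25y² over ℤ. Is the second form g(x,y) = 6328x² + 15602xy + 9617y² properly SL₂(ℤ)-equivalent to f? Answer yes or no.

D₁ = -3100, D₂ = -3100
f: flip: (32,10,25)→(25,-10,32)
f: reduced (well bottom): (25,-10,32) with a≤c, −a<b≤a
g: translate: b→2946 (≡15602 mod 12656), so (6328,15602,9617)→(6328,2946,343)
g: flip: (6328,2946,343)→(343,-2946,6328)
g: translate: b→-202 (≡-2946 mod 686), so (343,-2946,6328)→(343,-202,32)
g: flip: (343,-202,32)→(32,202,343)
g: translate: b→10 (≡202 mod 64), so (32,202,343)→(32,10,25)
g: flip: (32,10,25)→(25,-10,32)
g: reduced (well bottom): (25,-10,32) with a≤c, −a<b≤a
reduced forms (25, -10, 32) vs (25, -10, 32) ⇒ equivalent

yes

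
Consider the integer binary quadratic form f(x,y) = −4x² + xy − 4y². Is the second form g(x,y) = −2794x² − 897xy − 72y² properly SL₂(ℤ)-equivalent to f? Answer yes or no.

D₁ = -63, D₂ = -63
f is negative-definite; reduce −f:
−f: flip: (4,-1,4)→(4,1,4)
−f: reduced (well bottom): (4,1,4) with a≤c, −a<b≤a
flip sign back: reduced form of f is (-4,-1,-4)
g is negative-definite; reduce −g:
−g: flip: (2794,897,72)→(72,-897,2794)
−g: translate: b→-33 (≡-897 mod 144), so (72,-897,2794)→(72,-33,4)
−g: flip: (72,-33,4)→(4,33,72)
−g: translate: b→1 (≡33 mod 8), so (4,33,72)→(4,1,4)
−g: reduced (well bottom): (4,1,4) with a≤c, −a<b≤a
flip sign back: reduced form of g is (-4,-1,-4)
reduced forms (-4, -1, -4) vs (-4, -1, -4) ⇒ equivalent

yes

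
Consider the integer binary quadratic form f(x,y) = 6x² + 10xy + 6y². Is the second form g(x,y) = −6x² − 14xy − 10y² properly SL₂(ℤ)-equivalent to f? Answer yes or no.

D₁ = -44, D₂ = -44
f: translate: b→-2 (≡10 mod 12), so (6,10,6)→(6,-2,2)
f: flip: (6,-2,2)→(2,2,6)
f: reduced (well bottom): (2,2,6) with a≤c, −a<b≤a
g is negative-definite; reduce −g:
−g: translate: b→2 (≡14 mod 12), so (6,14,10)→(6,2,2)
−g: flip: (6,2,2)→(2,-2,6)
−g: translate: b→2 (≡-2 mod 4), so (2,-2,6)→(2,2,6)
−g: reduced (well bottom): (2,2,6) with a≤c, −a<b≤a
flip sign back: reduced form of g is (-2,-2,-6)
reduced forms (2, 2, 6) vs (-2, -2, -6) ⇒ inequivalent

no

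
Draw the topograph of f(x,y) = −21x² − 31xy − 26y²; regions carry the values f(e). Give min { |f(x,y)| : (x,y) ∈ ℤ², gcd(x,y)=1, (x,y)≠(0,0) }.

translate: b→-11 (≡31 mod 42), so (21,31,26)→(21,-11,16)
flip: (21,-11,16)→(16,11,21)
reduced (well bottom): (16,11,21) with a≤c, −a<b≤a
well minimum |f| = |-16| = 16 (negative-definite)

16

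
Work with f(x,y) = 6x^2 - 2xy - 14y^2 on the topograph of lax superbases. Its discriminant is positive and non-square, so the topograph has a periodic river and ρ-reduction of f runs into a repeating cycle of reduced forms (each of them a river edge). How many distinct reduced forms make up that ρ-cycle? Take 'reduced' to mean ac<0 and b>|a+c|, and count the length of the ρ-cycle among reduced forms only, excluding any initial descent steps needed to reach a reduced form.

D = 340, ⌊√D⌋ = 18
descent: ρ → (-14,2,6)
descent: ρ → (6,10,-10)  [lands on river]
river: ρ → (-10,10,6)
river: ρ → (6,14,-6)
river: ρ → (-6,10,10)
river: ρ → (10,10,-6)
river: ρ → (-6,14,6)
ρ-cycle length = 6 (tail of 2 descent steps not counted)

6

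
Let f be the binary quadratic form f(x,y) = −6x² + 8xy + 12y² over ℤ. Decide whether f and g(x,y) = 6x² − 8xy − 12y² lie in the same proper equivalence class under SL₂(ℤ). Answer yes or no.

D₁ = 352, D₂ = 352
river cycle of f (length 6): (12, 16, -2), (-2, 16, 12), (12, 8, -6), (-6, 16, 4), (4, 16, -6), (-6, 8, 12)
river cycle of g (length 6): (-12, 8, 6), (6, 16, -4), (-4, 16, 6), (6, 8, -12), (-12, 16, 2), (2, 16, -12)
cycles differ ⇒ inequivalent

no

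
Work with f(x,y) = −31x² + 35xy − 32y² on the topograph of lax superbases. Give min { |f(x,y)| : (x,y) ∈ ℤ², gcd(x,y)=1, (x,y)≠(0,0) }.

translate: b→27 (≡-35 mod 62), so (31,-35,32)→(31,27,28)
flip: (31,27,28)→(28,-27,31)
reduced (well bottom): (28,-27,31) with a≤c, −a<b≤a
well minimum |f| = |-28| = 28 (negative-definite)

28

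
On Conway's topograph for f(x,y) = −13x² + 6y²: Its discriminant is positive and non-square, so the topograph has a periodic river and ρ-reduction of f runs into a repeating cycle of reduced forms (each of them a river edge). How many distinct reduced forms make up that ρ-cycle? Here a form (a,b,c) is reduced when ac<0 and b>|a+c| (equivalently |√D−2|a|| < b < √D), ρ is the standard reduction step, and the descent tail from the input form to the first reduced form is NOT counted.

D = 312, ⌊√D⌋ = 17
descent: ρ → (6,12,-7)  [lands on river]
river: ρ → (-7,16,2)
river: ρ → (2,16,-7)
river: ρ → (-7,12,6)
ρ-cycle length = 4 (tail of 1 descent step not counted)

4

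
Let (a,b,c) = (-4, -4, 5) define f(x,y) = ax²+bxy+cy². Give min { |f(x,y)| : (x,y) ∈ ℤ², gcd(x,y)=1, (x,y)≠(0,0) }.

descent: ρ → (5,4,-4)  [lands on river]
river: ρ → (-4,4,5)
river: ρ → (5,6,-3)
river: ρ → (-3,6,5)
closes: descent 1, river 4
min |a| on river = 3

3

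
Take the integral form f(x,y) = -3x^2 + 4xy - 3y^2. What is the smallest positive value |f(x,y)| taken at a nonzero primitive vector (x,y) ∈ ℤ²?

translate: b→2 (≡-4 mod 6), so (3,-4,3)→(3,2,2)
flip: (3,2,2)→(2,-2,3)
translate: b→2 (≡-2 mod 4), so (2,-2,3)→(2,2,3)
reduced (well bottom): (2,2,3) with a≤c, −a<b≤a
well minimum |f| = |-2| = 2 (negative-definite)

2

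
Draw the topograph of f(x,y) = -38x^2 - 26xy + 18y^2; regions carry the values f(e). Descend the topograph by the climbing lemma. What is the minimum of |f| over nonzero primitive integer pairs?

descent: ρ → (18,26,-38)  [lands on river]
river: ρ → (-38,50,6)
river: ρ → (6,58,-2)
river: ρ → (-2,58,6)
river: ρ → (6,50,-38)
river: ρ → (-38,26,18)
river: ρ → (18,46,-18)
river: ρ → (-18,26,38)
river: ρ → (38,50,-6)
river: ρ → (-6,58,2)
river: ρ → (2,58,-6)
river: ρ → (-6,50,38)
river: ρ → (38,26,-18)
river: ρ → (-18,46,18)
closes: descent 1, river 14
min |a| on river = 2

2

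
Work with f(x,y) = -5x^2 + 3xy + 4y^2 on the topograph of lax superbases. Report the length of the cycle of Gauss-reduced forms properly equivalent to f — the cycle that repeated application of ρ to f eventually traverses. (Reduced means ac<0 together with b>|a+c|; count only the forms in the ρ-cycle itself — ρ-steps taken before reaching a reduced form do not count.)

D = 89, ⌊√D⌋ = 9
river: ρ → (4,5,-4)
river: ρ → (-4,3,5)
river: ρ → (5,7,-2)
river: ρ → (-2,9,1)
river: ρ → (1,9,-2)
river: ρ → (-2,7,5)
river: ρ → (5,3,-4)
river: ρ → (-4,5,4)
river: ρ → (4,3,-5)
river: ρ → (-5,7,2)
river: ρ → (2,9,-1)
river: ρ → (-1,9,2)
river: ρ → (2,7,-5)
river: ρ → (-5,3,4)
ρ-cycle length = 14 (tail of 0 descent steps not counted)

14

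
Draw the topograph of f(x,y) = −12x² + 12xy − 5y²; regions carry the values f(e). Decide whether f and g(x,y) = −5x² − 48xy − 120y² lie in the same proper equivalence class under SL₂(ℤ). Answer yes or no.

D₁ = -96, D₂ = -96
f is negative-definite; reduce −f:
−f: translate: b→12 (≡-12 mod 24), so (12,-12,5)→(12,12,5)
−f: flip: (12,12,5)→(5,-12,12)
−f: translate: b→-2 (≡-12 mod 10), so (5,-12,12)→(5,-2,5)
−f: flip: (5,-2,5)→(5,2,5)
−f: reduced (well bottom): (5,2,5) with a≤c, −a<b≤a
flip sign back: reduced form of f is (-5,-2,-5)
g is negative-definite; reduce −g:
−g: translate: b→-2 (≡48 mod 10), so (5,48,120)→(5,-2,5)
−g: flip: (5,-2,5)→(5,2,5)
−g: reduced (well bottom): (5,2,5) with a≤c, −a<b≤a
flip sign back: reduced form of g is (-5,-2,-5)
reduced forms (-5, -2, -5) vs (-5, -2, -5) ⇒ equivalent

yes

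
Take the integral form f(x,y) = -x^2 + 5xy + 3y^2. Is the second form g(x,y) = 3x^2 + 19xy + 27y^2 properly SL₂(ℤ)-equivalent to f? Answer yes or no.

D₁ = 37, D₂ = 37
river cycle of f (length 6): (3, 1, -3), (-3, 5, 1), (1, 5, -3), (-3, 1, 3), (3, 5, -1), (-1, 5, 3)
river cycle of g (length 6): (3, 1, -3), (-3, 5, 1), (1, 5, -3), (-3, 1, 3), (3, 5, -1), (-1, 5, 3)
cycles coincide ⇒ equivalent

yes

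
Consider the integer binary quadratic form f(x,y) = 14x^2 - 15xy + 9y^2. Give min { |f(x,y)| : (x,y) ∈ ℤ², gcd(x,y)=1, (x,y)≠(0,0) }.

translate: b→13 (≡-15 mod 28), so (14,-15,9)→(14,13,8)
flip: (14,13,8)→(8,-13,14)
translate: b→3 (≡-13 mod 16), so (8,-13,14)→(8,3,9)
reduced (well bottom): (8,3,9) with a≤c, −a<b≤a
well minimum = a = 8

8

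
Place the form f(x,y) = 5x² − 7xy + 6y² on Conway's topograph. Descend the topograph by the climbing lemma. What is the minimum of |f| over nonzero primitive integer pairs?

translate: b→3 (≡-7 mod 10), so (5,-7,6)→(5,3,4)
flip: (5,3,4)→(4,-3,5)
reduced (well bottom): (4,-3,5) with a≤c, −a<b≤a
well minimum = a = 4

4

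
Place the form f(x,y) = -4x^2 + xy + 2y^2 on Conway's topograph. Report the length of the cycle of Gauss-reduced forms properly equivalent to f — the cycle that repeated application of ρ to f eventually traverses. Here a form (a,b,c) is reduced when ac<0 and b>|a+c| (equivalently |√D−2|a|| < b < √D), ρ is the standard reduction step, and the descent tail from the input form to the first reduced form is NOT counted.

D = 33, ⌊√D⌋ = 5
descent: ρ → (2,3,-3)  [lands on river]
river: ρ → (-3,3,2)
river: ρ → (2,5,-1)
river: ρ → (-1,5,2)
ρ-cycle length = 4 (tail of 1 descent step not counted)

4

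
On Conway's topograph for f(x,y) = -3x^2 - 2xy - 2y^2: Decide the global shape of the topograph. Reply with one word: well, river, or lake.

D = b²−4ac = (-2)² − 4·(-3)·(-2) = -20
D < 0 ⇒ definite ⇒ every region one sign ⇒ single well

well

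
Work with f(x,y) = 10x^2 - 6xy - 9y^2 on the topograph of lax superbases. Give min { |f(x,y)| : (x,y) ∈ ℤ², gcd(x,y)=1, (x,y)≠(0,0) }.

descent: ρ → (-9,6,10)  [lands on river]
river: ρ → (10,14,-5)
river: ρ → (-5,16,7)
river: ρ → (7,12,-9)
closes: descent 1, river 4
min |a| on river = 5

5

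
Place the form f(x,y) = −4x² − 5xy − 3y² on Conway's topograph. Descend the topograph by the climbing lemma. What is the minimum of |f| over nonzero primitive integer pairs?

translate: b→-3 (≡5 mod 8), so (4,5,3)→(4,-3,2)
flip: (4,-3,2)→(2,3,4)
translate: b→-1 (≡3 mod 4), so (2,3,4)→(2,-1,3)
reduced (well bottom): (2,-1,3) with a≤c, −a<b≤a
well minimum |f| = |-2| = 2 (negative-definite)

2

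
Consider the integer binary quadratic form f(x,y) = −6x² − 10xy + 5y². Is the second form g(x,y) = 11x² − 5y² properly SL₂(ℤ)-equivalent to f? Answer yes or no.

D₁ = 220, D₂ = 220
river cycle of f (length 4): (5, 10, -6), (-6, 14, 1), (1, 14, -6), (-6, 10, 5)
river cycle of g (length 4): (-5, 10, 6), (6, 14, -1), (-1, 14, 6), (6, 10, -5)
cycles differ ⇒ inequivalent

no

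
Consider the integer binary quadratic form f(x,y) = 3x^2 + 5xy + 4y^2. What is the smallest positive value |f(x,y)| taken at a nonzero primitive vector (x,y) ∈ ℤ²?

translate: b→-1 (≡5 mod 6), so (3,5,4)→(3,-1,2)
flip: (3,-1,2)→(2,1,3)
reduced (well bottom): (2,1,3) with a≤c, −a<b≤a
well minimum = a = 2

2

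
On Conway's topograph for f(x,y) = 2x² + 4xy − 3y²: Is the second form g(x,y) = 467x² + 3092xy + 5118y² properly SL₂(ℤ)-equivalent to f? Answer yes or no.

D₁ = 40, D₂ = 40
river cycle of f (length 6): (-3, 2, 3), (3, 4, -2), (-2, 4, 3), (3, 2, -3), (-3, 4, 2), (2, 4, -3)
river cycle of g (length 6): (2, 4, -3), (-3, 2, 3), (3, 4, -2), (-2, 4, 3), (3, 2, -3), (-3, 4, 2)
cycles coincide ⇒ equivalent

yes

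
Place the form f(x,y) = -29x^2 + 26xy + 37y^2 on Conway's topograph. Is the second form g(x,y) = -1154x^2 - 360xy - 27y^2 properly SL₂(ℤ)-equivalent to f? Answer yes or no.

D₁ = 4968, D₂ = 4968
river cycle of f (length 16): (37, 48, -18), (-18, 60, 19), (19, 54, -27), (-27, 54, 19), (19, 60, -18), (-18, 48, 37), (37, 26, -29), (-29, 32, 34), (34, 36, -27), (-27, 18, 43), … (6 more)
river cycle of g (length 16): (-27, 36, 34), (34, 32, -29), (-29, 26, 37), (37, 48, -18), (-18, 60, 19), (19, 54, -27), (-27, 54, 19), (19, 60, -18), (-18, 48, 37), (37, 26, -29), … (6 more)
cycles coincide ⇒ equivalent

yes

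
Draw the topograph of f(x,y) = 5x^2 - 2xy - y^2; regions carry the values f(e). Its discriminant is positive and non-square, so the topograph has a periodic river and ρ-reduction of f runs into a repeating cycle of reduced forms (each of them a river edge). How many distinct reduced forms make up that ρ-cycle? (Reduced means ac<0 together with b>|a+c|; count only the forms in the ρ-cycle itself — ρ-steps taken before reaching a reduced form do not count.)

D = 24, ⌊√D⌋ = 4
descent: ρ → (-1,4,2)  [lands on river]
river: ρ → (2,4,-1)
ρ-cycle length = 2 (tail of 1 descent step not counted)

2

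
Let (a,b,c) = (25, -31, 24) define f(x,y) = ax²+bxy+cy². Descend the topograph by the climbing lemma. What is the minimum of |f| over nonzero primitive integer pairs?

translate: b→19 (≡-31 mod 50), so (25,-31,24)→(25,19,18)
flip: (25,19,18)→(18,-19,25)
translate: b→17 (≡-19 mod 36), so (18,-19,25)→(18,17,24)
reduced (well bottom): (18,17,24) with a≤c, −a<b≤a
well minimum = a = 18

18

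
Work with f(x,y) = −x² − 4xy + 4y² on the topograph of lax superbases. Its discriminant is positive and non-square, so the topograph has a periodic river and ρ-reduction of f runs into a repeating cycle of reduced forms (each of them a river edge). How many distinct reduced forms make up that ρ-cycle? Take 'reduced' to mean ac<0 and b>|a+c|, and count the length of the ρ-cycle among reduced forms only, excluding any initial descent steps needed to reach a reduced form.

D = 32, ⌊√D⌋ = 5
descent: ρ → (4,4,-1)  [lands on river]
river: ρ → (-1,4,4)
ρ-cycle length = 2 (tail of 1 descent step not counted)

2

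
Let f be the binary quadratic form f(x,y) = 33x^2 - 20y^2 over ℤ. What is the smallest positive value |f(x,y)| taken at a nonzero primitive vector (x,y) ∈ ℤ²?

descent: ρ → (-20,40,13)  [lands on river]
river: ρ → (13,38,-23)
river: ρ → (-23,8,28)
river: ρ → (28,48,-3)
river: ρ → (-3,48,28)
river: ρ → (28,8,-23)
river: ρ → (-23,38,13)
river: ρ → (13,40,-20)
closes: descent 1, river 8
min |a| on river = 3

3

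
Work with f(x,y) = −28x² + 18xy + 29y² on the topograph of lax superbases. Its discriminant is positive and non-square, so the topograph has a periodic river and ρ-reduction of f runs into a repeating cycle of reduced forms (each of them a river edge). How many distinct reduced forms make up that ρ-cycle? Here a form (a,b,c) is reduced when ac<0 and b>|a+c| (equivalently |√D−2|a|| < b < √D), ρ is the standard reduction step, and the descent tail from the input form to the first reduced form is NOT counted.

D = 3572, ⌊√D⌋ = 59
river: ρ → (29,40,-17)
river: ρ → (-17,28,41)
river: ρ → (41,54,-4)
river: ρ → (-4,58,13)
river: ρ → (13,46,-28)
river: ρ → (-28,10,31)
river: ρ → (31,52,-7)
river: ρ → (-7,46,52)
river: ρ → (52,58,-1)
river: ρ → (-1,58,52)
river: ρ → (52,46,-7)
river: ρ → (-7,52,31)
river: ρ → (31,10,-28)
river: ρ → (-28,46,13)
river: ρ → (13,58,-4)
river: ρ → (-4,54,41)
river: ρ → (41,28,-17)
river: ρ → (-17,40,29)
river: ρ → (29,18,-28)
river: ρ → (-28,38,19)
river: ρ → (19,38,-28)
river: ρ → (-28,18,29)
ρ-cycle length = 22 (tail of 0 descent steps not counted)

22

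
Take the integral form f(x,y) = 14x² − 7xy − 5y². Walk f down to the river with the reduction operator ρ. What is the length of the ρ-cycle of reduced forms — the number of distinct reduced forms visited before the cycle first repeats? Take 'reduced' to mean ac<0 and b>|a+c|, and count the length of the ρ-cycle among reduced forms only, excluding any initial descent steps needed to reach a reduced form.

D = 329, ⌊√D⌋ = 18
descent: ρ → (-5,17,2)  [lands on river]
river: ρ → (2,15,-13)
river: ρ → (-13,11,4)
river: ρ → (4,13,-10)
river: ρ → (-10,7,7)
river: ρ → (7,7,-10)
river: ρ → (-10,13,4)
river: ρ → (4,11,-13)
river: ρ → (-13,15,2)
river: ρ → (2,17,-5)
river: ρ → (-5,13,8)
river: ρ → (8,3,-10)
river: ρ → (-10,17,1)
river: ρ → (1,17,-10)
river: ρ → (-10,3,8)
river: ρ → (8,13,-5)
ρ-cycle length = 16 (tail of 1 descent step not counted)

16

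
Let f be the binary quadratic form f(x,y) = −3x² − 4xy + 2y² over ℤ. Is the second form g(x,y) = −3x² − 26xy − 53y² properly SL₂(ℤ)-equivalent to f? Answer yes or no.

D₁ = 40, D₂ = 40
river cycle of f (length 6): (2, 4, -3), (-3, 2, 3), (3, 4, -2), (-2, 4, 3), (3, 2, -3), (-3, 4, 2)
river cycle of g (length 6): (-3, 4, 2), (2, 4, -3), (-3, 2, 3), (3, 4, -2), (-2, 4, 3), (3, 2, -3)
cycles coincide ⇒ equivalent

yes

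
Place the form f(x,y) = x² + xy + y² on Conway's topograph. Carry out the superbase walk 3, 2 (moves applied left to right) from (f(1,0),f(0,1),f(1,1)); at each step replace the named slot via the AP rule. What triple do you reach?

start (1,1,3) = (f(1,0),f(0,1),f(1,1))
replace slot 3: 2·(1+1) − 3 = 1 → (1,1,1)
replace slot 2: 2·(1+1) − 1 = 3 → (1,3,1)

1,3,1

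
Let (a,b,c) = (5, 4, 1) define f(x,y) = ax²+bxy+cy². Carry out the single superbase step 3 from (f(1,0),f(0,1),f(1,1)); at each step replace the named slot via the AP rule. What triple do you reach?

start (5,1,10) = (f(1,0),f(0,1),f(1,1))
replace slot 3: 2·(5+1) − 10 = 2 → (5,1,2)

5,1,2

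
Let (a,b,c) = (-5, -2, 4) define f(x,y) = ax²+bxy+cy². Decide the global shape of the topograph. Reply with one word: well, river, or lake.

D = b²−4ac = (-2)² − 4·(-5)·4 = 84
D > 0 non-square ⇒ indefinite ⇒ periodic river

river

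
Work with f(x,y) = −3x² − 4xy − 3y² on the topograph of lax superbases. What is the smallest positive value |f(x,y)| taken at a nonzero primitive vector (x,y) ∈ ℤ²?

translate: b→-2 (≡4 mod 6), so (3,4,3)→(3,-2,2)
flip: (3,-2,2)→(2,2,3)
reduced (well bottom): (2,2,3) with a≤c, −a<b≤a
well minimum |f| = |-2| = 2 (negative-definite)

2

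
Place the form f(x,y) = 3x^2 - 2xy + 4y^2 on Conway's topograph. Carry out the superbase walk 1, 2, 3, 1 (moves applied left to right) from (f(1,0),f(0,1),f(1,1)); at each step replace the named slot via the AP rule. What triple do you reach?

start (3,4,5) = (f(1,0),f(0,1),f(1,1))
replace slot 1: 2·(4+5) − 3 = 15 → (15,4,5)
replace slot 2: 2·(15+5) − 4 = 36 → (15,36,5)
replace slot 3: 2·(15+36) − 5 = 97 → (15,36,97)
replace slot 1: 2·(36+97) − 15 = 251 → (251,36,97)

251,36,97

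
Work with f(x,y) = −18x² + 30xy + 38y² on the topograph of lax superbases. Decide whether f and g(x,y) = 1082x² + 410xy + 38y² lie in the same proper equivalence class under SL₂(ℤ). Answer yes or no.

D₁ = 3636, D₂ = 3636
river cycle of f (length 12): (38, 46, -10), (-10, 54, 18), (18, 54, -10), (-10, 46, 38), (38, 30, -18), (-18, 42, 26), (26, 10, -34), (-34, 58, 2), (2, 58, -34), (-34, 10, 26), … (2 more)
river cycle of g (length 12): (38, 46, -10), (-10, 54, 18), (18, 54, -10), (-10, 46, 38), (38, 30, -18), (-18, 42, 26), (26, 10, -34), (-34, 58, 2), (2, 58, -34), (-34, 10, 26), … (2 more)
cycles coincide ⇒ equivalent

yes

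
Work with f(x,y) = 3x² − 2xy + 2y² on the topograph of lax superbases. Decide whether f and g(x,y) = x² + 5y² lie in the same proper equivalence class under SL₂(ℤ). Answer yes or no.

D₁ = -20, D₂ = -20
f: flip: (3,-2,2)→(2,2,3)
f: reduced (well bottom): (2,2,3) with a≤c, −a<b≤a
g: reduced (well bottom): (1,0,5) with a≤c, −a<b≤a
reduced forms (2, 2, 3) vs (1, 0, 5) ⇒ inequivalent

no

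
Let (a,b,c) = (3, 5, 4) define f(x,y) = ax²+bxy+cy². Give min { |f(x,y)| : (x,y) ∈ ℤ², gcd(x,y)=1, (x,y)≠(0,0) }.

translate: b→-1 (≡5 mod 6), so (3,5,4)→(3,-1,2)
flip: (3,-1,2)→(2,1,3)
reduced (well bottom): (2,1,3) with a≤c, −a<b≤a
well minimum = a = 2

2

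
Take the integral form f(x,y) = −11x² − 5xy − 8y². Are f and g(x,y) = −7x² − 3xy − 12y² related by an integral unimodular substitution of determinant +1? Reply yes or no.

D₁ = -327, D₂ = -327
f is negative-definite; reduce −f:
−f: flip: (11,5,8)→(8,-5,11)
−f: reduced (well bottom): (8,-5,11) with a≤c, −a<b≤a
flip sign back: reduced form of f is (-8,5,-11)
g is negative-definite; reduce −g:
−g: reduced (well bottom): (7,3,12) with a≤c, −a<b≤a
flip sign back: reduced form of g is (-7,-3,-12)
reduced forms (-8, 5, -11) vs (-7, -3, -12) ⇒ inequivalent

no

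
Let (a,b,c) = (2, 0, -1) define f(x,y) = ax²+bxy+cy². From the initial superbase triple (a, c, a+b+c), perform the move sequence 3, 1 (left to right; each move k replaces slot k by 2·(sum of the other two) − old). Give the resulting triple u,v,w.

start (2,-1,1) = (f(1,0),f(0,1),f(1,1))
replace slot 3: 2·(2+(-1)) − 1 = 1 → (2,-1,1)
replace slot 1: 2·((-1)+1) − 2 = -2 → (-2,-1,1)

-2,-1,1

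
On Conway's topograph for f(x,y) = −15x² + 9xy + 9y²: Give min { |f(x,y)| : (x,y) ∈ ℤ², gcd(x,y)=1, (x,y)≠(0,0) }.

river: ρ → (9,9,-15)
river: ρ → (-15,21,3)
river: ρ → (3,21,-15)
river: ρ → (-15,9,9)
closes: descent 0, river 4
min |a| on river = 3

3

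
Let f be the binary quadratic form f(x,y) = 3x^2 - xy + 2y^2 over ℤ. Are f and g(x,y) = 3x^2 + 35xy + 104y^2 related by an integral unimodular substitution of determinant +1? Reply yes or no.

D₁ = -23, D₂ = -23
f: flip: (3,-1,2)→(2,1,3)
f: reduced (well bottom): (2,1,3) with a≤c, −a<b≤a
g: translate: b→-1 (≡35 mod 6), so (3,35,104)→(3,-1,2)
g: flip: (3,-1,2)→(2,1,3)
g: reduced (well bottom): (2,1,3) with a≤c, −a<b≤a
reduced forms (2, 1, 3) vs (2, 1, 3) ⇒ equivalent

yes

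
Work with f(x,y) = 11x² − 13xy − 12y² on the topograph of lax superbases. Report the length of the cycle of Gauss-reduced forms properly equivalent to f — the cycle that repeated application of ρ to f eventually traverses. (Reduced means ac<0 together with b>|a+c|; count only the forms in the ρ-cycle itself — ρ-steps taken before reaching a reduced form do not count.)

D = 697, ⌊√D⌋ = 26
descent: ρ → (-12,13,11)  [lands on river]
river: ρ → (11,9,-14)
river: ρ → (-14,19,6)
river: ρ → (6,17,-17)
river: ρ → (-17,17,6)
river: ρ → (6,19,-14)
river: ρ → (-14,9,11)
river: ρ → (11,13,-12)
river: ρ → (-12,11,12)
river: ρ → (12,13,-11)
river: ρ → (-11,9,14)
river: ρ → (14,19,-6)
river: ρ → (-6,17,17)
river: ρ → (17,17,-6)
river: ρ → (-6,19,14)
river: ρ → (14,9,-11)
river: ρ → (-11,13,12)
river: ρ → (12,11,-12)
ρ-cycle length = 18 (tail of 1 descent step not counted)

18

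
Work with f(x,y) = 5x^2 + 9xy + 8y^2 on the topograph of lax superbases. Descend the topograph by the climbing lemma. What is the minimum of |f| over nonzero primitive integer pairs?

translate: b→-1 (≡9 mod 10), so (5,9,8)→(5,-1,4)
flip: (5,-1,4)→(4,1,5)
reduced (well bottom): (4,1,5) with a≤c, −a<b≤a
well minimum = a = 4

4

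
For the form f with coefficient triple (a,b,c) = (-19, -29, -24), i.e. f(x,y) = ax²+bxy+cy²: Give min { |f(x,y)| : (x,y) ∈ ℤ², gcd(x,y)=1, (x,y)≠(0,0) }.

translate: b→-9 (≡29 mod 38), so (19,29,24)→(19,-9,14)
flip: (19,-9,14)→(14,9,19)
reduced (well bottom): (14,9,19) with a≤c, −a<b≤a
well minimum |f| = |-14| = 14 (negative-definite)

14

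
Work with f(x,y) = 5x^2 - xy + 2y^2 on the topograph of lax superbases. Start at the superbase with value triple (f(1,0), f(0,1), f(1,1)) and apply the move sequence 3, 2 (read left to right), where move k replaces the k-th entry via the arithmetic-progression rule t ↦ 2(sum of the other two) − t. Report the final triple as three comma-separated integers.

start (5,2,6) = (f(1,0),f(0,1),f(1,1))
replace slot 3: 2·(5+2) − 6 = 8 → (5,2,8)
replace slot 2: 2·(5+8) − 2 = 24 → (5,24,8)

5,24,8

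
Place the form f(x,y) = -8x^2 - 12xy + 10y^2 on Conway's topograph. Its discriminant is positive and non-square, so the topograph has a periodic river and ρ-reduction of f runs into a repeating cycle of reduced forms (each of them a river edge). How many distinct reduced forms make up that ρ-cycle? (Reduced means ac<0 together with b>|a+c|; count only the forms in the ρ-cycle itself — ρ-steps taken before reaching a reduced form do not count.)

D = 464, ⌊√D⌋ = 21
descent: ρ → (10,12,-8)  [lands on river]
river: ρ → (-8,20,2)
river: ρ → (2,20,-8)
river: ρ → (-8,12,10)
river: ρ → (10,8,-10)
river: ρ → (-10,12,8)
river: ρ → (8,20,-2)
river: ρ → (-2,20,8)
river: ρ → (8,12,-10)
river: ρ → (-10,8,10)
ρ-cycle length = 10 (tail of 1 descent step not counted)

10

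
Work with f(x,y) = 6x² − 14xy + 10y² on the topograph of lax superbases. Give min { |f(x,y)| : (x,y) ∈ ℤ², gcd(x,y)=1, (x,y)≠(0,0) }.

translate: b→-2 (≡-14 mod 12), so (6,-14,10)→(6,-2,2)
flip: (6,-2,2)→(2,2,6)
reduced (well bottom): (2,2,6) with a≤c, −a<b≤a
well minimum = a = 2

2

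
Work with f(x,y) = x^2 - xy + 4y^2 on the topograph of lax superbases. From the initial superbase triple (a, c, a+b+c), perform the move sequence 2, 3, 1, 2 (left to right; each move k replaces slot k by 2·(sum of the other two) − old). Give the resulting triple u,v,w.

start (1,4,4) = (f(1,0),f(0,1),f(1,1))
replace slot 2: 2·(1+4) − 4 = 6 → (1,6,4)
replace slot 3: 2·(1+6) − 4 = 10 → (1,6,10)
replace slot 1: 2·(6+10) − 1 = 31 → (31,6,10)
replace slot 2: 2·(31+10) − 6 = 76 → (31,76,10)

31,76,10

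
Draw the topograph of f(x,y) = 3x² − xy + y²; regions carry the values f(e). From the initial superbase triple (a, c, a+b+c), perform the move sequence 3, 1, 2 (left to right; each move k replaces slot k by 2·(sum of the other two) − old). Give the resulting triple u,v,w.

start (3,1,3) = (f(1,0),f(0,1),f(1,1))
replace slot 3: 2·(3+1) − 3 = 5 → (3,1,5)
replace slot 1: 2·(1+5) − 3 = 9 → (9,1,5)
replace slot 2: 2·(9+5) − 1 = 27 → (9,27,5)

9,27,5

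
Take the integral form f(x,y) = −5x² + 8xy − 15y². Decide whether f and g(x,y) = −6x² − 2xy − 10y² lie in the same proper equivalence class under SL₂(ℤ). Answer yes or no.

D₁ = -236, D₂ = -236
f is negative-definite; reduce −f:
−f: translate: b→2 (≡-8 mod 10), so (5,-8,15)→(5,2,12)
−f: reduced (well bottom): (5,2,12) with a≤c, −a<b≤a
flip sign back: reduced form of f is (-5,-2,-12)
g is negative-definite; reduce −g:
−g: reduced (well bottom): (6,2,10) with a≤c, −a<b≤a
flip sign back: reduced form of g is (-6,-2,-10)
reduced forms (-5, -2, -12) vs (-6, -2, -10) ⇒ inequivalent

no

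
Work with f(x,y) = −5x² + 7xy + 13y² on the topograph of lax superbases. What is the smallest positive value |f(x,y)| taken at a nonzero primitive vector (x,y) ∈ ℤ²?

descent: ρ → (13,-7,-5)
descent: ρ → (-5,17,1)  [lands on river]
river: ρ → (1,17,-5)
river: ρ → (-5,13,7)
river: ρ → (7,15,-3)
river: ρ → (-3,15,7)
river: ρ → (7,13,-5)
closes: descent 2, river 6
min |a| on river = 1

1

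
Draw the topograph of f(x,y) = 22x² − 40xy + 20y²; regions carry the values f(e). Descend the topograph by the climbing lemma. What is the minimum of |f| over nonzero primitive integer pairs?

translate: b→4 (≡-40 mod 44), so (22,-40,20)→(22,4,2)
flip: (22,4,2)→(2,-4,22)
translate: b→0 (≡-4 mod 4), so (2,-4,22)→(2,0,20)
reduced (well bottom): (2,0,20) with a≤c, −a<b≤a
well minimum = a = 2

2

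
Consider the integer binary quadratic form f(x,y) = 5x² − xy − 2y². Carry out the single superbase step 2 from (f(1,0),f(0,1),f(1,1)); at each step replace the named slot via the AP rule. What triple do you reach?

start (5,-2,2) = (f(1,0),f(0,1),f(1,1))
replace slot 2: 2·(5+2) − (-2) = 16 → (5,16,2)

5,16,2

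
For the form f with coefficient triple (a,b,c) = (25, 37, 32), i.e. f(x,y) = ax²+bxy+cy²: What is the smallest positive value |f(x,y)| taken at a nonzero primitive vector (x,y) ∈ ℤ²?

translate: b→-13 (≡37 mod 50), so (25,37,32)→(25,-13,20)
flip: (25,-13,20)→(20,13,25)
reduced (well bottom): (20,13,25) with a≤c, −a<b≤a
well minimum = a = 20

20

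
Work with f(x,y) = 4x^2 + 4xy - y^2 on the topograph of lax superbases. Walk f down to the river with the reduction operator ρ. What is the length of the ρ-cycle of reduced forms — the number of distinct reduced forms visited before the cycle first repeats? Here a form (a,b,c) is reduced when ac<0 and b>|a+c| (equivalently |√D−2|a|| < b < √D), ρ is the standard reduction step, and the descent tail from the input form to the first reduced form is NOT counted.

D = 32, ⌊√D⌋ = 5
river: ρ → (-1,4,4)
river: ρ → (4,4,-1)
ρ-cycle length = 2 (tail of 0 descent steps not counted)

2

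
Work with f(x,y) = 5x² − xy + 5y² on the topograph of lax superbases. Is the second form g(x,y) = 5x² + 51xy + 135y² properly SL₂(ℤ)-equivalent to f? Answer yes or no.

D₁ = -99, D₂ = -99
f: flip: (5,-1,5)→(5,1,5)
f: reduced (well bottom): (5,1,5) with a≤c, −a<b≤a
g: translate: b→1 (≡51 mod 10), so (5,51,135)→(5,1,5)
g: reduced (well bottom): (5,1,5) with a≤c, −a<b≤a
reduced forms (5, 1, 5) vs (5, 1, 5) ⇒ equivalent

yes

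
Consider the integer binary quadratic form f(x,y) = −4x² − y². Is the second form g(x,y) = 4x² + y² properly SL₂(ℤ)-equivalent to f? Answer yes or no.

D₁ = -16, D₂ = -16
f is negative-definite; reduce −f:
−f: flip: (4,0,1)→(1,0,4)
−f: reduced (well bottom): (1,0,4) with a≤c, −a<b≤a
flip sign back: reduced form of f is (-1,0,-4)
g: flip: (4,0,1)→(1,0,4)
g: reduced (well bottom): (1,0,4) with a≤c, −a<b≤a
reduced forms (-1, 0, -4) vs (1, 0, 4) ⇒ inequivalent

no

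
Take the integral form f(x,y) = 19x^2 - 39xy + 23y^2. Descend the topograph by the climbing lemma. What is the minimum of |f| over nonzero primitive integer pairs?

translate: b→-1 (≡-39 mod 38), so (19,-39,23)→(19,-1,3)
flip: (19,-1,3)→(3,1,19)
reduced (well bottom): (3,1,19) with a≤c, −a<b≤a
well minimum = a = 3

3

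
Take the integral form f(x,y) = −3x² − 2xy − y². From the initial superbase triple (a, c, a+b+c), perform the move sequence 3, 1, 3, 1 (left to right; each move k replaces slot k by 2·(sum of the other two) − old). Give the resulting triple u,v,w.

start (-3,-1,-6) = (f(1,0),f(0,1),f(1,1))
replace slot 3: 2·((-3)+(-1)) − (-6) = -2 → (-3,-1,-2)
replace slot 1: 2·((-1)+(-2)) − (-3) = -3 → (-3,-1,-2)
replace slot 3: 2·((-3)+(-1)) − (-2) = -6 → (-3,-1,-6)
replace slot 1: 2·((-1)+(-6)) − (-3) = -11 → (-11,-1,-6)

-11,-1,-6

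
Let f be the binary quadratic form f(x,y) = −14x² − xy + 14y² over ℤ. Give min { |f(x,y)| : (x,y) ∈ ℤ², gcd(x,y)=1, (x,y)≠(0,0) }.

descent: ρ → (14,1,-14)  [lands on river]
river: ρ → (-14,27,1)
river: ρ → (1,27,-14)
river: ρ → (-14,1,14)
river: ρ → (14,27,-1)
river: ρ → (-1,27,14)
closes: descent 1, river 6
min |a| on river = 1

1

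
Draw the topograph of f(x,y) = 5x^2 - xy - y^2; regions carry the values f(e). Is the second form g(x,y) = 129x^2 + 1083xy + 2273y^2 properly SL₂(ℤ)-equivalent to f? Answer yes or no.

D₁ = 21, D₂ = 21
river cycle of f (length 2): (-1, 3, 3), (3, 3, -1)
river cycle of g (length 2): (-1, 3, 3), (3, 3, -1)
cycles coincide ⇒ equivalent

yes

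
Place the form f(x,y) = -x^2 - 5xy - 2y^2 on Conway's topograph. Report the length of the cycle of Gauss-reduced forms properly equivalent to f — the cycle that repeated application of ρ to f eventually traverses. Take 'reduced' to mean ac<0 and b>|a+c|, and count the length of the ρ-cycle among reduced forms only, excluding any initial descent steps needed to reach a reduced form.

D = 17, ⌊√D⌋ = 4
descent: ρ → (-2,1,2)  [lands on river]
river: ρ → (2,3,-1)
river: ρ → (-1,3,2)
river: ρ → (2,1,-2)
river: ρ → (-2,3,1)
river: ρ → (1,3,-2)
ρ-cycle length = 6 (tail of 1 descent step not counted)

6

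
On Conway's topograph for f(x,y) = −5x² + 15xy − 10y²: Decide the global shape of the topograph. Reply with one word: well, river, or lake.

D = b²−4ac = 15² − 4·(-5)·(-10) = 25
D = 5² is a perfect square ⇒ form factors over ℤ ⇒ lakes

lake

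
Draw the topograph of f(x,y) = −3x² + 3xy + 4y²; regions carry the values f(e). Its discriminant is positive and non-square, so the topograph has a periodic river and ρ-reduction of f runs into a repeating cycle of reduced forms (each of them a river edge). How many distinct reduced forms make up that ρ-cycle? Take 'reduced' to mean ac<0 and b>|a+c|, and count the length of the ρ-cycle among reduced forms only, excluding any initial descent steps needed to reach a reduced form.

D = 57, ⌊√D⌋ = 7
river: ρ → (4,5,-2)
river: ρ → (-2,7,1)
river: ρ → (1,7,-2)
river: ρ → (-2,5,4)
river: ρ → (4,3,-3)
river: ρ → (-3,3,4)
ρ-cycle length = 6 (tail of 0 descent steps not counted)

6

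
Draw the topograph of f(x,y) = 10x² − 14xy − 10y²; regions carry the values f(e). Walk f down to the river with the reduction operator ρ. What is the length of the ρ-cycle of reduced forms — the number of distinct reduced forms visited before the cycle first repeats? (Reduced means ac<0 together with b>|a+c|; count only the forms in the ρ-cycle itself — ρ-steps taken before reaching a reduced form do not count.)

D = 596, ⌊√D⌋ = 24
descent: ρ → (-10,14,10)  [lands on river]
river: ρ → (10,6,-14)
river: ρ → (-14,22,2)
river: ρ → (2,22,-14)
river: ρ → (-14,6,10)
river: ρ → (10,14,-10)
river: ρ → (-10,6,14)
river: ρ → (14,22,-2)
river: ρ → (-2,22,14)
river: ρ → (14,6,-10)
ρ-cycle length = 10 (tail of 1 descent step not counted)

10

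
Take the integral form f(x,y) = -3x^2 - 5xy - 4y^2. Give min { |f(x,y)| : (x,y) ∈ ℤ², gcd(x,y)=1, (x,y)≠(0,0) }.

translate: b→-1 (≡5 mod 6), so (3,5,4)→(3,-1,2)
flip: (3,-1,2)→(2,1,3)
reduced (well bottom): (2,1,3) with a≤c, −a<b≤a
well minimum |f| = |-2| = 2 (negative-definite)

2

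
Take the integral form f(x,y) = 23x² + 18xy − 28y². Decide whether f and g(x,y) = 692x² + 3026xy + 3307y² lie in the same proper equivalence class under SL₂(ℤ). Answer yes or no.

D₁ = 2900, D₂ = 2900
river cycle of f (length 12): (-28, 38, 13), (13, 40, -25), (-25, 10, 28), (28, 46, -7), (-7, 52, 7), (7, 46, -28), (-28, 10, 25), (25, 40, -13), (-13, 38, 28), (28, 18, -23), … (2 more)
river cycle of g (length 12): (23, 18, -28), (-28, 38, 13), (13, 40, -25), (-25, 10, 28), (28, 46, -7), (-7, 52, 7), (7, 46, -28), (-28, 10, 25), (25, 40, -13), (-13, 38, 28), … (2 more)
cycles coincide ⇒ equivalent

yes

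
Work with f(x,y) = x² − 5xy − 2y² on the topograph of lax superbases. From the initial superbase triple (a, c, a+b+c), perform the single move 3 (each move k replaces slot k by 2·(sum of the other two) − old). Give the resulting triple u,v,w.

start (1,-2,-6) = (f(1,0),f(0,1),f(1,1))
replace slot 3: 2·(1+(-2)) − (-6) = 4 → (1,-2,4)

1,-2,4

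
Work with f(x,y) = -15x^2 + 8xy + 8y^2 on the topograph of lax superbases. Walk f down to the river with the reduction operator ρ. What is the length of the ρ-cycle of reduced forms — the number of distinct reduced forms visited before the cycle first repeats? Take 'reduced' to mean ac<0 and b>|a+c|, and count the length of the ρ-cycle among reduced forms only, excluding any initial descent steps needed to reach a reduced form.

D = 544, ⌊√D⌋ = 23
river: ρ → (8,8,-15)
river: ρ → (-15,22,1)
river: ρ → (1,22,-15)
river: ρ → (-15,8,8)
ρ-cycle length = 4 (tail of 0 descent steps not counted)

4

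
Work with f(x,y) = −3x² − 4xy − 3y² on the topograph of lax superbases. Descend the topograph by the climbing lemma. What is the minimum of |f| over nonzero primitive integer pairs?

translate: b→-2 (≡4 mod 6), so (3,4,3)→(3,-2,2)
flip: (3,-2,2)→(2,2,3)
reduced (well bottom): (2,2,3) with a≤c, −a<b≤a
well minimum |f| = |-2| = 2 (negative-definite)

2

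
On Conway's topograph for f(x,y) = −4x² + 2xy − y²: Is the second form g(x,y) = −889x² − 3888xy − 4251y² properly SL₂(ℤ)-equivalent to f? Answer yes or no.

D₁ = -12, D₂ = -12
f is negative-definite; reduce −f:
−f: flip: (4,-2,1)→(1,2,4)
−f: translate: b→0 (≡2 mod 2), so (1,2,4)→(1,0,3)
−f: reduced (well bottom): (1,0,3) with a≤c, −a<b≤a
flip sign back: reduced form of f is (-1,0,-3)
g is negative-definite; reduce −g:
−g: translate: b→332 (≡3888 mod 1778), so (889,3888,4251)→(889,332,31)
−g: flip: (889,332,31)→(31,-332,889)
−g: translate: b→-22 (≡-332 mod 62), so (31,-332,889)→(31,-22,4)
−g: flip: (31,-22,4)→(4,22,31)
−g: translate: b→-2 (≡22 mod 8), so (4,22,31)→(4,-2,1)
−g: flip: (4,-2,1)→(1,2,4)
−g: translate: b→0 (≡2 mod 2), so (1,2,4)→(1,0,3)
−g: reduced (well bottom): (1,0,3) with a≤c, −a<b≤a
flip sign back: reduced form of g is (-1,0,-3)
reduced forms (-1, 0, -3) vs (-1, 0, -3) ⇒ equivalent

yes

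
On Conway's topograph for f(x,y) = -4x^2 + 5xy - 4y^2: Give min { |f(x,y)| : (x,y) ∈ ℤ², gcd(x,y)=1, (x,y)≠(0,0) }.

translate: b→3 (≡-5 mod 8), so (4,-5,4)→(4,3,3)
flip: (4,3,3)→(3,-3,4)
translate: b→3 (≡-3 mod 6), so (3,-3,4)→(3,3,4)
reduced (well bottom): (3,3,4) with a≤c, −a<b≤a
well minimum |f| = |-3| = 3 (negative-definite)

3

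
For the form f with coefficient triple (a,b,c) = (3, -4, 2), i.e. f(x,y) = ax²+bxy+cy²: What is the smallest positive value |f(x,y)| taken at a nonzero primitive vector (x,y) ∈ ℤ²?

translate: b→2 (≡-4 mod 6), so (3,-4,2)→(3,2,1)
flip: (3,2,1)→(1,-2,3)
translate: b→0 (≡-2 mod 2), so (1,-2,3)→(1,0,2)
reduced (well bottom): (1,0,2) with a≤c, −a<b≤a
well minimum = a = 1

1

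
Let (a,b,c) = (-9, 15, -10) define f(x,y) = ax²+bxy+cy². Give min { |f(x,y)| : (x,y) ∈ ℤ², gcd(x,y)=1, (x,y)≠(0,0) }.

translate: b→3 (≡-15 mod 18), so (9,-15,10)→(9,3,4)
flip: (9,3,4)→(4,-3,9)
reduced (well bottom): (4,-3,9) with a≤c, −a<b≤a
well minimum |f| = |-4| = 4 (negative-definite)

4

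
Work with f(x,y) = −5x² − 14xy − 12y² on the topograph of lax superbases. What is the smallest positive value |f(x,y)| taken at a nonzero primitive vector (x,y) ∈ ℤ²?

translate: b→4 (≡14 mod 10), so (5,14,12)→(5,4,3)
flip: (5,4,3)→(3,-4,5)
translate: b→2 (≡-4 mod 6), so (3,-4,5)→(3,2,4)
reduced (well bottom): (3,2,4) with a≤c, −a<b≤a
well minimum |f| = |-3| = 3 (negative-definite)

3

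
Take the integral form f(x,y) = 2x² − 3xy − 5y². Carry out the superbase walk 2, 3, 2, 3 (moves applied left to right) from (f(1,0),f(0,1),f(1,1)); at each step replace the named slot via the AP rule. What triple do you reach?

start (2,-5,-6) = (f(1,0),f(0,1),f(1,1))
replace slot 2: 2·(2+(-6)) − (-5) = -3 → (2,-3,-6)
replace slot 3: 2·(2+(-3)) − (-6) = 4 → (2,-3,4)
replace slot 2: 2·(2+4) − (-3) = 15 → (2,15,4)
replace slot 3: 2·(2+15) − 4 = 30 → (2,15,30)

2,15,30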